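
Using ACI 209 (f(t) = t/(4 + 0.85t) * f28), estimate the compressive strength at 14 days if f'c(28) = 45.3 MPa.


f(14) = 14 / (4 + 0.85 * 14) * 45.3
= 14 / 15.9 * 45.3
= 39.89 MPa

39.89


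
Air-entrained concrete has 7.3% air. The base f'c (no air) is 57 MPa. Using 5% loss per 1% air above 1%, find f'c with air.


Strength loss = (7.3 - 1) * 5 = 31.5%
f'c = 57 * (1 - 31.5/100)
= 39.05 MPa

39.05


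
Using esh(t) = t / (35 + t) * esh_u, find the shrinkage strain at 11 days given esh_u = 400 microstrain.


esh(11) = 11 / (35 + 11) * 400
= 11 / 46 * 400
= 95.7 microstrain

95.7


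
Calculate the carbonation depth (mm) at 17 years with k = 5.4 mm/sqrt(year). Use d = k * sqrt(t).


depth = k * sqrt(t)
= 5.4 * sqrt(17)
= 22.26 mm

22.26


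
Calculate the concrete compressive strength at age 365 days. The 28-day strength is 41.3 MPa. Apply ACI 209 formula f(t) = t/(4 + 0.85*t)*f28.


f(365) = 365 / (4 + 0.85 * 365) * 41.3
= 365 / 314.25 * 41.3
= 47.97 MPa

47.97


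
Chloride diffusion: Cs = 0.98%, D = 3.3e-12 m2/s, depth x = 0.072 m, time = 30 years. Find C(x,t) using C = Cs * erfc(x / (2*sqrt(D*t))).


t_seconds = 30 * 365.25 * 24 * 3600 = 946728000.0 s
arg = 0.072 / (2 * sqrt(3.3e-12 * 946728000.0))
= 0.6441
erfc(0.6441) = 0.3624
C = 0.98 * 0.3624 = 0.3551%

0.3551


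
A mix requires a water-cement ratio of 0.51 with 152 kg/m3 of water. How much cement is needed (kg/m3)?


Cement = water / (w/c)
= 152 / 0.51
= 298.0 kg/m3

298.0


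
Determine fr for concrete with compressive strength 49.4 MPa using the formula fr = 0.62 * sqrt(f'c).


fr = 0.62 * sqrt(49.4)
= 4.358 MPa

4.358


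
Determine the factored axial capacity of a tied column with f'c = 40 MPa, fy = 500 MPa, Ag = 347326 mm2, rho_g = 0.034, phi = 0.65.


Ast = rho * Ag = 0.034 * 347326 = 11809.084 mm2
phi*Pn = 0.65 * 0.80 * (0.85 * 40 * (347326 - 11809.084) + 500 * 11809.084) / 1000
= 9002.3 kN

9002.3


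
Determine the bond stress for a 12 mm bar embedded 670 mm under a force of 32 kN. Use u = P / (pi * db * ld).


u = P / (pi * db * ld)
= 32 * 1000 / (pi * 12 * 670)
= 1.267 MPa

1.267


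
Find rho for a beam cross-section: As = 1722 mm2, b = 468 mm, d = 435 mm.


rho = As / (b * d)
= 1722 / (468 * 435)
= 0.0085

0.0085


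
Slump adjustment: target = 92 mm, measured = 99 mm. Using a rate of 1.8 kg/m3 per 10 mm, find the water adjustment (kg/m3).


Difference = 92 - 99 = -7 mm
Water adjustment = -7 * 1.8 / 10 = -1.3 kg/m3

-1.3


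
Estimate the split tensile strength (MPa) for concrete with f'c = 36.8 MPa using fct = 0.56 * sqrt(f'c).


fct = 0.56 * sqrt(36.8)
= 0.56 * 6.066
= 3.397 MPa

3.397


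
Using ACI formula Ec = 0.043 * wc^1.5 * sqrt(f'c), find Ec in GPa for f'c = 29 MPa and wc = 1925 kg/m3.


Ec = 0.043 * 1925^1.5 * sqrt(29) / 1000
= 19.56 GPa

19.56


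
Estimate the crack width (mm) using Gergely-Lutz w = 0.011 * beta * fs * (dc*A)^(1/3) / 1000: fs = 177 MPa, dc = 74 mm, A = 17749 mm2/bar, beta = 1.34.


w = 0.011 * beta * fs * (dc * A)^(1/3) / 1000
= 0.011 * 1.34 * 177 * (74 * 17749)^(1/3) / 1000
= 0.286 mm

0.286


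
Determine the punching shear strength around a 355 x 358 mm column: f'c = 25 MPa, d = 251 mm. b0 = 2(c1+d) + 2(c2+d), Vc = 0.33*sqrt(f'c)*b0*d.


b0 = 2*(355 + 251) + 2*(358 + 251) = 2430 mm
Vc = 0.33 * sqrt(25) * 2430 * 251 / 1000
= 1006.38 kN

1006.38


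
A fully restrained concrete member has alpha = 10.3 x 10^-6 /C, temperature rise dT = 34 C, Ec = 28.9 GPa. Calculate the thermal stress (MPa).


sigma = alpha * dT * Ec
= 10.3e-6 * 34 * 28.9 * 1000
= 10.121 MPa

10.121


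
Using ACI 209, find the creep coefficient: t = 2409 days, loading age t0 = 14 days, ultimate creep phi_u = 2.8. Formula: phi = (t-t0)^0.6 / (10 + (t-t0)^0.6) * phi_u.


dt = 2409 - 14 = 2395
phi = 2395^0.6 / (10 + 2395^0.6) * 2.8
= 2.56

2.56


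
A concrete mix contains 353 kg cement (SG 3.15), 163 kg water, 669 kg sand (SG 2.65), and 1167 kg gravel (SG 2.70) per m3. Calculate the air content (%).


Vol cement = 353 / (3.15 * 1000) = 0.112063 m3
Vol water = 163 / 1000 = 0.163 m3
Vol sand = 669 / (2.65 * 1000) = 0.252453 m3
Vol gravel = 1167 / (2.70 * 1000) = 0.432222 m3
Total solid + water volume = 0.959739 m3
Air = (1 - 0.959739) * 100 = 4.03%

4.03


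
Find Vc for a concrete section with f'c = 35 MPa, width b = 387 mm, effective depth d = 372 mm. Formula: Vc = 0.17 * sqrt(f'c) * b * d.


Vc = 0.17 * sqrt(35) * 387 * 372 / 1000
= 144.79 kN

144.79


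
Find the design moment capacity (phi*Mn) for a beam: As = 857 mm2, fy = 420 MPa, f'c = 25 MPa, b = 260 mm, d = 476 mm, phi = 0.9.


a = As * fy / (0.85 * f'c * b)
= 857 * 420 / (0.85 * 25 * 260)
= 65.1475 mm
Mn = As * fy * (d - a/2) / 10^6
= 159.6068 kN-m
phi*Mn = 0.9 * 159.6068 = 143.65 kN-m

143.65


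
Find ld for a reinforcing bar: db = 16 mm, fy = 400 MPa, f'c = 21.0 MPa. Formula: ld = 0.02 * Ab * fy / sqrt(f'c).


Ab = pi * 16^2 / 4 = 201.062 mm2
ld = 0.02 * 201.062 * 400 / sqrt(21.0)
= 351.0 mm

351.0


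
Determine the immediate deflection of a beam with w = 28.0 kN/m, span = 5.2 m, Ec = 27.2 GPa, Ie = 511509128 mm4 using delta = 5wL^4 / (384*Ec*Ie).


Convert: L = 5.2 m = 5200 mm, Ec = 27.2 GPa = 27200 MPa
delta = 5 * 28.0 * 5200^4 / (384 * 27200 * 511509128)
= 19.16 mm

19.16


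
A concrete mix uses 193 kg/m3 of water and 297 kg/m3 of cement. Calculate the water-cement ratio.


w/c = water / cement
w/c = 193 / 297 = 0.65

0.65


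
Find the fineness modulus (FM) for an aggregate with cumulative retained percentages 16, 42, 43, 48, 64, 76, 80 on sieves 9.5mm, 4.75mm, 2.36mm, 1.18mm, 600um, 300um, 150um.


FM = sum(cumulative % retained) / 100
= 369 / 100
= 3.69

3.69


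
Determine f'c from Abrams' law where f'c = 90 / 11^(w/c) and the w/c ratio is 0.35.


f'c = 90 / 11^0.35
= 90 / 2.315
= 38.88 MPa

38.88


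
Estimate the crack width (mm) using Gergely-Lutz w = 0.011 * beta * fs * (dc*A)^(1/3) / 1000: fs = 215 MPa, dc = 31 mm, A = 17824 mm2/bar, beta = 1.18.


w = 0.011 * beta * fs * (dc * A)^(1/3) / 1000
= 0.011 * 1.18 * 215 * (31 * 17824)^(1/3) / 1000
= 0.229 mm

0.229


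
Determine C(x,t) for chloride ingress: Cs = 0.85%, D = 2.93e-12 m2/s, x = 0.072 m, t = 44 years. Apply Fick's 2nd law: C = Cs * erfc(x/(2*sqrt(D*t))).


t_seconds = 44 * 365.25 * 24 * 3600 = 1388534400.0 s
arg = 0.072 / (2 * sqrt(2.93e-12 * 1388534400.0))
= 0.5644
erfc(0.5644) = 0.4248
C = 0.85 * 0.4248 = 0.361%

0.361


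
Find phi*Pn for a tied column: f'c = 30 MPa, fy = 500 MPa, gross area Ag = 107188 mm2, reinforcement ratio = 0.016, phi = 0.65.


Ast = rho * Ag = 0.016 * 107188 = 1715.008 mm2
phi*Pn = 0.65 * 0.80 * (0.85 * 30 * (107188 - 1715.008) + 500 * 1715.008) / 1000
= 1844.47 kN

1844.47


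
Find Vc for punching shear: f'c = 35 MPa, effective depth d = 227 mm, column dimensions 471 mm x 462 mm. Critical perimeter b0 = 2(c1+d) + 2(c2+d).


b0 = 2*(471 + 227) + 2*(462 + 227) = 2774 mm
Vc = 0.33 * sqrt(35) * 2774 * 227 / 1000
= 1229.36 kN

1229.36


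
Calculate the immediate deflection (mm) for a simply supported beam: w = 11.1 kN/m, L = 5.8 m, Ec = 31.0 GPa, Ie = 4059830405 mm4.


Convert: L = 5.8 m = 5800 mm, Ec = 31.0 GPa = 31000 MPa
delta = 5 * 11.1 * 5800^4 / (384 * 31000 * 4059830405)
= 1.3 mm

1.3


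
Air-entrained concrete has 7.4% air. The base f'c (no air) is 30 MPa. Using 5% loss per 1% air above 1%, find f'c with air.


Strength loss = (7.4 - 1) * 5 = 32.0%
f'c = 30 * (1 - 32.0/100)
= 20.4 MPa

20.4


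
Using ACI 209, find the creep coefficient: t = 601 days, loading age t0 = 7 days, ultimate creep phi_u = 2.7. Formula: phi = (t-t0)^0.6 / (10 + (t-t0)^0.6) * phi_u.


dt = 601 - 7 = 594
phi = 594^0.6 / (10 + 594^0.6) * 2.7
= 2.219

2.219


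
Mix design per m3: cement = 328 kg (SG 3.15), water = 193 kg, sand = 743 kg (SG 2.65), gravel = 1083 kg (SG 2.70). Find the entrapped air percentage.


Vol cement = 328 / (3.15 * 1000) = 0.104127 m3
Vol water = 193 / 1000 = 0.193 m3
Vol sand = 743 / (2.65 * 1000) = 0.280377 m3
Vol gravel = 1083 / (2.70 * 1000) = 0.401111 m3
Total solid + water volume = 0.978615 m3
Air = (1 - 0.978615) * 100 = 2.14%

2.14


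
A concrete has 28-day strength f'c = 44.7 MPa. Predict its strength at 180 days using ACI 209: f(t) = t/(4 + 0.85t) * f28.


f(180) = 180 / (4 + 0.85 * 180) * 44.7
= 180 / 157.0 * 44.7
= 51.25 MPa

51.25


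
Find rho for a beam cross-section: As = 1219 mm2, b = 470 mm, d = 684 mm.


rho = As / (b * d)
= 1219 / (470 * 684)
= 0.0038

0.0038


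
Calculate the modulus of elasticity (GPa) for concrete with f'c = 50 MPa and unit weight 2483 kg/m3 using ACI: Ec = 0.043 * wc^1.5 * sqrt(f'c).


Ec = 0.043 * 2483^1.5 * sqrt(50) / 1000
= 37.62 GPa

37.62


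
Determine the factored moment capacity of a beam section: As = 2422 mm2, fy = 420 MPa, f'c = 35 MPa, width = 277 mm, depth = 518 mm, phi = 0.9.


a = As * fy / (0.85 * f'c * b)
= 2422 * 420 / (0.85 * 35 * 277)
= 123.4402 mm
Mn = As * fy * (d - a/2) / 10^6
= 464.1462 kN-m
phi*Mn = 0.9 * 464.1462 = 417.73 kN-m

417.73


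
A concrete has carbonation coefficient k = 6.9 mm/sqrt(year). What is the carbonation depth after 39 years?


depth = k * sqrt(t)
= 6.9 * sqrt(39)
= 43.09 mm

43.09


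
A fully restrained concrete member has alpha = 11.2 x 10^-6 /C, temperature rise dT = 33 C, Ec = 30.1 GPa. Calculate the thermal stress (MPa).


sigma = alpha * dT * Ec
= 11.2e-6 * 33 * 30.1 * 1000
= 11.125 MPa

11.125


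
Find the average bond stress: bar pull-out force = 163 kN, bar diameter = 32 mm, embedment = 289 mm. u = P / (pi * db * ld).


u = P / (pi * db * ld)
= 163 * 1000 / (pi * 32 * 289)
= 5.61 MPa

5.61


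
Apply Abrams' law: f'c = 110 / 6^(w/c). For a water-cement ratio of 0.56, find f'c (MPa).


f'c = 110 / 6^0.56
= 110 / 2.727
= 40.33 MPa

40.33


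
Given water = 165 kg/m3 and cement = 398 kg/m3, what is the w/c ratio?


w/c = water / cement
w/c = 165 / 398 = 0.415

0.415


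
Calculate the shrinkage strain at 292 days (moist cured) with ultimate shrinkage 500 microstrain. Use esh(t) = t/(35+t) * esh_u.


esh(292) = 292 / (35 + 292) * 500
= 292 / 327 * 500
= 446.5 microstrain

446.5


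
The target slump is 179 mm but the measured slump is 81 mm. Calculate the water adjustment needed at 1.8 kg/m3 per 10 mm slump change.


Difference = 179 - 81 = 98 mm
Water adjustment = 98 * 1.8 / 10 = 17.6 kg/m3

17.6


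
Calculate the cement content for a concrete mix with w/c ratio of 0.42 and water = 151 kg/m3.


Cement = water / (w/c)
= 151 / 0.42
= 359.5 kg/m3

359.5


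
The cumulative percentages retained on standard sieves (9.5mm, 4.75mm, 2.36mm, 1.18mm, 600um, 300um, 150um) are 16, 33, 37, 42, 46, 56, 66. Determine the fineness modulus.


FM = sum(cumulative % retained) / 100
= 296 / 100
= 2.96

2.96


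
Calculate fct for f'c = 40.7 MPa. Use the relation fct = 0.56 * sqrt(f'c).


fct = 0.56 * sqrt(40.7)
= 0.56 * 6.38
= 3.573 MPa

3.573


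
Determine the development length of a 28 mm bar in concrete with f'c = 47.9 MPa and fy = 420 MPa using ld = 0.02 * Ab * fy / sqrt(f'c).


Ab = pi * 28^2 / 4 = 615.752 mm2
ld = 0.02 * 615.752 * 420 / sqrt(47.9)
= 747.3 mm

747.3


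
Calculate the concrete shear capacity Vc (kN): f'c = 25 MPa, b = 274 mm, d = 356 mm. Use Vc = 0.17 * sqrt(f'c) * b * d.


Vc = 0.17 * sqrt(25) * 274 * 356 / 1000
= 82.91 kN

82.91


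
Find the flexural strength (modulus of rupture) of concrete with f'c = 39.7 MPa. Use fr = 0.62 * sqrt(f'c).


fr = 0.62 * sqrt(39.7)
= 3.906 MPa

3.906


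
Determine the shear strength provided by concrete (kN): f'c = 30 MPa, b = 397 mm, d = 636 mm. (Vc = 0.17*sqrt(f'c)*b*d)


Vc = 0.17 * sqrt(30) * 397 * 636 / 1000
= 235.1 kN

235.1


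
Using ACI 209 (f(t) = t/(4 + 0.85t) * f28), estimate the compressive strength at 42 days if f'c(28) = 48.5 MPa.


f(42) = 42 / (4 + 0.85 * 42) * 48.5
= 42 / 39.7 * 48.5
= 51.31 MPa

51.31


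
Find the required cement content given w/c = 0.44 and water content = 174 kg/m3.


Cement = water / (w/c)
= 174 / 0.44
= 395.5 kg/m3

395.5


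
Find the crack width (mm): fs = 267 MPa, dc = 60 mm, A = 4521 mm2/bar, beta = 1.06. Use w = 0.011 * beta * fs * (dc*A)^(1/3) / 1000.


w = 0.011 * beta * fs * (dc * A)^(1/3) / 1000
= 0.011 * 1.06 * 267 * (60 * 4521)^(1/3) / 1000
= 0.202 mm

0.202


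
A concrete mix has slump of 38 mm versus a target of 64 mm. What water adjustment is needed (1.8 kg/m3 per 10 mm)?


Difference = 64 - 38 = 26 mm
Water adjustment = 26 * 1.8 / 10 = 4.7 kg/m3

4.7


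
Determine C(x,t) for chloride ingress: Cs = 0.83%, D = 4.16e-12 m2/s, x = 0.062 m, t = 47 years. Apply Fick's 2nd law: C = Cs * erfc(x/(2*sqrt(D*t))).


t_seconds = 47 * 365.25 * 24 * 3600 = 1483207200.0 s
arg = 0.062 / (2 * sqrt(4.16e-12 * 1483207200.0))
= 0.3947
erfc(0.3947) = 0.5768
C = 0.83 * 0.5768 = 0.4787%

0.4787


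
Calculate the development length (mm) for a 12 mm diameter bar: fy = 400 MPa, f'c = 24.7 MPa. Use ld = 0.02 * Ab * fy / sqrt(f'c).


Ab = pi * 12^2 / 4 = 113.097 mm2
ld = 0.02 * 113.097 * 400 / sqrt(24.7)
= 182.1 mm

182.1


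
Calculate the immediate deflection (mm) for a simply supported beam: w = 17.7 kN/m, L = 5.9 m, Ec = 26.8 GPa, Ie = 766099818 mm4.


Convert: L = 5.9 m = 5900 mm, Ec = 26.8 GPa = 26800 MPa
delta = 5 * 17.7 * 5900^4 / (384 * 26800 * 766099818)
= 13.6 mm

13.6


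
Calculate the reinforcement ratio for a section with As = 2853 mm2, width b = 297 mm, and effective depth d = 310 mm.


rho = As / (b * d)
= 2853 / (297 * 310)
= 0.031

0.031


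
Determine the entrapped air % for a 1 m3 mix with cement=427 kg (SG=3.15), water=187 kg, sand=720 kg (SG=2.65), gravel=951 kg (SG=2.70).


Vol cement = 427 / (3.15 * 1000) = 0.135556 m3
Vol water = 187 / 1000 = 0.187 m3
Vol sand = 720 / (2.65 * 1000) = 0.271698 m3
Vol gravel = 951 / (2.70 * 1000) = 0.352222 m3
Total solid + water volume = 0.946476 m3
Air = (1 - 0.946476) * 100 = 5.35%

5.35


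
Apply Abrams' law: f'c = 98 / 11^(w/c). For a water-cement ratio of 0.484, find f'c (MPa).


f'c = 98 / 11^0.484
= 98 / 3.192
= 30.7 MPa

30.7


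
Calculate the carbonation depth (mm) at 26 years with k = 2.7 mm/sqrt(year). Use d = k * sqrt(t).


depth = k * sqrt(t)
= 2.7 * sqrt(26)
= 13.77 mm

13.77


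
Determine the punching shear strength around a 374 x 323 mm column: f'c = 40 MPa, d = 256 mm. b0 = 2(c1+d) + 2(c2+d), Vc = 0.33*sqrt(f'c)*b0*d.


b0 = 2*(374 + 256) + 2*(323 + 256) = 2418 mm
Vc = 0.33 * sqrt(40) * 2418 * 256 / 1000
= 1291.93 kN

1291.93


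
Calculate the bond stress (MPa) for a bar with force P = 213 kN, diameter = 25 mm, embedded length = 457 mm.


u = P / (pi * db * ld)
= 213 * 1000 / (pi * 25 * 457)
= 5.934 MPa

5.934


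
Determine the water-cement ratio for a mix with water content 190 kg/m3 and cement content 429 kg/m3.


w/c = water / cement
w/c = 190 / 429 = 0.443

0.443


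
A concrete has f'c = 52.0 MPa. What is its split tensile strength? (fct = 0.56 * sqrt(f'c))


fct = 0.56 * sqrt(52.0)
= 0.56 * 7.211
= 4.038 MPa

4.038


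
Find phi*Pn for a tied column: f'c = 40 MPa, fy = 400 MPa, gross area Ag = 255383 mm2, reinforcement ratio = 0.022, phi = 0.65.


Ast = rho * Ag = 0.022 * 255383 = 5618.426 mm2
phi*Pn = 0.65 * 0.80 * (0.85 * 40 * (255383 - 5618.426) + 400 * 5618.426) / 1000
= 5584.47 kN

5584.47


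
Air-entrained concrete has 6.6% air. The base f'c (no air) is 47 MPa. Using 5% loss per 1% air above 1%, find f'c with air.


Strength loss = (6.6 - 1) * 5 = 28.0%
f'c = 47 * (1 - 28.0/100)
= 33.84 MPa

33.84


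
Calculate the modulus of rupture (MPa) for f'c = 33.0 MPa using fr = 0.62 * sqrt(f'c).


fr = 0.62 * sqrt(33.0)
= 3.562 MPa

3.562


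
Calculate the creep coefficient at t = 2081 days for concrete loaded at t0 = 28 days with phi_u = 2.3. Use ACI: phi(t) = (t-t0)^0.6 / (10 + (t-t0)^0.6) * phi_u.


dt = 2081 - 28 = 2053
phi = 2053^0.6 / (10 + 2053^0.6) * 2.3
= 2.085

2.085


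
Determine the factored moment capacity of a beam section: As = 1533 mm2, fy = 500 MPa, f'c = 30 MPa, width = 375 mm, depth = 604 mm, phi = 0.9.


a = As * fy / (0.85 * f'c * b)
= 1533 * 500 / (0.85 * 30 * 375)
= 80.1569 mm
Mn = As * fy * (d - a/2) / 10^6
= 432.2459 kN-m
phi*Mn = 0.9 * 432.2459 = 389.02 kN-m

389.02


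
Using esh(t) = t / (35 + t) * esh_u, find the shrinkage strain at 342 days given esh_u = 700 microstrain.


esh(342) = 342 / (35 + 342) * 700
= 342 / 377 * 700
= 635.0 microstrain

635.0


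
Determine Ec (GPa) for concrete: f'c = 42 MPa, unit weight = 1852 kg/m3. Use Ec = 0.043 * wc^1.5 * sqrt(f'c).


Ec = 0.043 * 1852^1.5 * sqrt(42) / 1000
= 22.21 GPa

22.21


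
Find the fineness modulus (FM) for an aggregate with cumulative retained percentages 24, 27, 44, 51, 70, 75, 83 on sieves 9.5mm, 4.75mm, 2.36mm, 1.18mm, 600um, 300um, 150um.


FM = sum(cumulative % retained) / 100
= 374 / 100
= 3.74

3.74


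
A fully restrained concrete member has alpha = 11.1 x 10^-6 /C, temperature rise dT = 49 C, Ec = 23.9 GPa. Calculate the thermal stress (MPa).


sigma = alpha * dT * Ec
= 11.1e-6 * 49 * 23.9 * 1000
= 12.999 MPa

12.999


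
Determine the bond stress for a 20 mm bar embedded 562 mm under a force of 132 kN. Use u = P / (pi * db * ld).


u = P / (pi * db * ld)
= 132 * 1000 / (pi * 20 * 562)
= 3.738 MPa

3.738


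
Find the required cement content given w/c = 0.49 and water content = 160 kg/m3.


Cement = water / (w/c)
= 160 / 0.49
= 326.5 kg/m3

326.5


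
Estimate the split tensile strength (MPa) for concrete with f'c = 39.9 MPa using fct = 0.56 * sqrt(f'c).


fct = 0.56 * sqrt(39.9)
= 0.56 * 6.317
= 3.537 MPa

3.537


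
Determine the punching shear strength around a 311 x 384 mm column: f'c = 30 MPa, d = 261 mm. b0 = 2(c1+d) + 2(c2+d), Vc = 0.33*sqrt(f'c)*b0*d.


b0 = 2*(311 + 261) + 2*(384 + 261) = 2434 mm
Vc = 0.33 * sqrt(30) * 2434 * 261 / 1000
= 1148.25 kN

1148.25


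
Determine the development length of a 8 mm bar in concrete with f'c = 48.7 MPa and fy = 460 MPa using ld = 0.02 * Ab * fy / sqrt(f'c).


Ab = pi * 8^2 / 4 = 50.265 mm2
ld = 0.02 * 50.265 * 460 / sqrt(48.7)
= 66.3 mm

66.3


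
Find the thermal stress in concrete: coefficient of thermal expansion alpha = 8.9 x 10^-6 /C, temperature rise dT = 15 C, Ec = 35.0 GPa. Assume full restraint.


sigma = alpha * dT * Ec
= 8.9e-6 * 15 * 35.0 * 1000
= 4.672 MPa

4.672


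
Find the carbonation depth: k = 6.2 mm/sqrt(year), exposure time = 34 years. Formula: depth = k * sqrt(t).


depth = k * sqrt(t)
= 6.2 * sqrt(34)
= 36.15 mm

36.15


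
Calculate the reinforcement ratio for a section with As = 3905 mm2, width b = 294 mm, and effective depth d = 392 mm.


rho = As / (b * d)
= 3905 / (294 * 392)
= 0.0339

0.0339


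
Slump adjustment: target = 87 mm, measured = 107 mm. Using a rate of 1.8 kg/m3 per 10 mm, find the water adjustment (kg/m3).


Difference = 87 - 107 = -20 mm
Water adjustment = -20 * 1.8 / 10 = -3.6 kg/m3

-3.6


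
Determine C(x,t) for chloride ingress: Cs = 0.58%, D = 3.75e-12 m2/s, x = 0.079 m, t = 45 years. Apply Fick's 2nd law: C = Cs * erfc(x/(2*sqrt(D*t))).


t_seconds = 45 * 365.25 * 24 * 3600 = 1420092000.0 s
arg = 0.079 / (2 * sqrt(3.75e-12 * 1420092000.0))
= 0.5413
erfc(0.5413) = 0.444
C = 0.58 * 0.444 = 0.2575%

0.2575


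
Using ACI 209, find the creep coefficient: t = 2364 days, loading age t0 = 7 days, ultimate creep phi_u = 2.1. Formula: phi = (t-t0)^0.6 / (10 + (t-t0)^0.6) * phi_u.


dt = 2364 - 7 = 2357
phi = 2357^0.6 / (10 + 2357^0.6) * 2.1
= 1.918

1.918


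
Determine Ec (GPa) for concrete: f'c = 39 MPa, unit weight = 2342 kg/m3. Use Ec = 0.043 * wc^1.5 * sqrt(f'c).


Ec = 0.043 * 2342^1.5 * sqrt(39) / 1000
= 30.44 GPa

30.44


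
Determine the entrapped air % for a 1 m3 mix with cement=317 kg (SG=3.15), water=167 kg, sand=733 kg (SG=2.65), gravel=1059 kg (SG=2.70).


Vol cement = 317 / (3.15 * 1000) = 0.100635 m3
Vol water = 167 / 1000 = 0.167 m3
Vol sand = 733 / (2.65 * 1000) = 0.276604 m3
Vol gravel = 1059 / (2.70 * 1000) = 0.392222 m3
Total solid + water volume = 0.936461 m3
Air = (1 - 0.936461) * 100 = 6.35%

6.35


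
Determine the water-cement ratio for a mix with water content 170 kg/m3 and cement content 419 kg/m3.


w/c = water / cement
w/c = 170 / 419 = 0.406

0.406


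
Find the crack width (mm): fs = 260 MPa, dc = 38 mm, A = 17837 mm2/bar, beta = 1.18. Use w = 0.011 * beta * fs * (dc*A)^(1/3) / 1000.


w = 0.011 * beta * fs * (dc * A)^(1/3) / 1000
= 0.011 * 1.18 * 260 * (38 * 17837)^(1/3) / 1000
= 0.296 mm

0.296


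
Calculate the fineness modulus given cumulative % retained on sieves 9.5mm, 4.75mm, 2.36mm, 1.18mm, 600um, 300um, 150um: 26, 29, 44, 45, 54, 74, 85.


FM = sum(cumulative % retained) / 100
= 357 / 100
= 3.57

3.57


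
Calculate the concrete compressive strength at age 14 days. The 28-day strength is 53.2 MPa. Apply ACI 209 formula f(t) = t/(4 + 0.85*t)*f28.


f(14) = 14 / (4 + 0.85 * 14) * 53.2
= 14 / 15.9 * 53.2
= 46.84 MPa

46.84


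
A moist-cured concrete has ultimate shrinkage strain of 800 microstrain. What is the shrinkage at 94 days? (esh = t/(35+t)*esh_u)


esh(94) = 94 / (35 + 94) * 800
= 94 / 129 * 800
= 582.9 microstrain

582.9


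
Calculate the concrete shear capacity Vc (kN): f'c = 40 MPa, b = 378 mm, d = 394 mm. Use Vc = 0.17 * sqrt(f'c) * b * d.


Vc = 0.17 * sqrt(40) * 378 * 394 / 1000
= 160.13 kN

160.13


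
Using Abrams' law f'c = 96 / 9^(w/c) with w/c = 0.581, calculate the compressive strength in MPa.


f'c = 96 / 9^0.581
= 96 / 3.584
= 26.78 MPa

26.78


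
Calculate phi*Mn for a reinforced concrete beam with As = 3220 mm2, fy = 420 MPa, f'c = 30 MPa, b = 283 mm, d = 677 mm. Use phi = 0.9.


a = As * fy / (0.85 * f'c * b)
= 3220 * 420 / (0.85 * 30 * 283)
= 187.4039 mm
Mn = As * fy * (d - a/2) / 10^6
= 788.8523 kN-m
phi*Mn = 0.9 * 788.8523 = 709.97 kN-m

709.97


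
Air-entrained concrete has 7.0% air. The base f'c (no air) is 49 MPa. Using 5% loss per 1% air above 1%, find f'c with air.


Strength loss = (7.0 - 1) * 5 = 30.0%
f'c = 49 * (1 - 30.0/100)
= 34.3 MPa

34.3


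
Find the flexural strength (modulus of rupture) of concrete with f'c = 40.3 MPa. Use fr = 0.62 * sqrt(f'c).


fr = 0.62 * sqrt(40.3)
= 3.936 MPa

3.936


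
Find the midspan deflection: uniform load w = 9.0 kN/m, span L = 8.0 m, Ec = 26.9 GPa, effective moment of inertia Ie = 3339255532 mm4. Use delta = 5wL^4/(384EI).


Convert: L = 8.0 m = 8000 mm, Ec = 26.9 GPa = 26900 MPa
delta = 5 * 9.0 * 8000^4 / (384 * 26900 * 3339255532)
= 5.34 mm

5.34


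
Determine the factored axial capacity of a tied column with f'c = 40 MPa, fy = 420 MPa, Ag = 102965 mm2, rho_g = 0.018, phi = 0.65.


Ast = rho * Ag = 0.018 * 102965 = 1853.37 mm2
phi*Pn = 0.65 * 0.80 * (0.85 * 40 * (102965 - 1853.37) + 420 * 1853.37) / 1000
= 2192.43 kN

2192.43


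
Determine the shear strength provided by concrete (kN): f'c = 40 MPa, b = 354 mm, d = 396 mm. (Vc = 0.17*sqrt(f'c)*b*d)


Vc = 0.17 * sqrt(40) * 354 * 396 / 1000
= 150.72 kN

150.72


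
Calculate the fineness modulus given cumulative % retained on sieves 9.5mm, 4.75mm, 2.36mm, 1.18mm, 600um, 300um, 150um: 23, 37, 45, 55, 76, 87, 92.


FM = sum(cumulative % retained) / 100
= 415 / 100
= 4.15

4.15


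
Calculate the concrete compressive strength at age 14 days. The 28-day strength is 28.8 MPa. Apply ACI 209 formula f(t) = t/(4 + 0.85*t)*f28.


f(14) = 14 / (4 + 0.85 * 14) * 28.8
= 14 / 15.9 * 28.8
= 25.36 MPa

25.36


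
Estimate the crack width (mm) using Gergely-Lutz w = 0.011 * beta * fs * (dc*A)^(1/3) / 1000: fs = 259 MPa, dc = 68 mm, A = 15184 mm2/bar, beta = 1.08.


w = 0.011 * beta * fs * (dc * A)^(1/3) / 1000
= 0.011 * 1.08 * 259 * (68 * 15184)^(1/3) / 1000
= 0.311 mm

0.311


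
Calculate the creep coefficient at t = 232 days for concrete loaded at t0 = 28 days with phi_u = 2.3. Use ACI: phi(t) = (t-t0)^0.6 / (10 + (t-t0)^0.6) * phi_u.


dt = 232 - 28 = 204
phi = 204^0.6 / (10 + 204^0.6) * 2.3
= 1.63

1.63


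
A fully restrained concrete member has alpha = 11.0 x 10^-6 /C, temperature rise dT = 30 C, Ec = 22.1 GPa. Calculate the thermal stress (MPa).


sigma = alpha * dT * Ec
= 11.0e-6 * 30 * 22.1 * 1000
= 7.293 MPa

7.293


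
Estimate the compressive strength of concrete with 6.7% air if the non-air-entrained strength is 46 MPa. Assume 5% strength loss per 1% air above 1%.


Strength loss = (6.7 - 1) * 5 = 28.5%
f'c = 46 * (1 - 28.5/100)
= 32.89 MPa

32.89


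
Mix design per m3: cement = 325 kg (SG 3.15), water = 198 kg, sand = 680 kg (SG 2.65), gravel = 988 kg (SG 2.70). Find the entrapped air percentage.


Vol cement = 325 / (3.15 * 1000) = 0.103175 m3
Vol water = 198 / 1000 = 0.198 m3
Vol sand = 680 / (2.65 * 1000) = 0.256604 m3
Vol gravel = 988 / (2.70 * 1000) = 0.365926 m3
Total solid + water volume = 0.923704 m3
Air = (1 - 0.923704) * 100 = 7.63%

7.63


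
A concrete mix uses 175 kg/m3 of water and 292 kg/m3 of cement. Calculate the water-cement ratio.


w/c = water / cement
w/c = 175 / 292 = 0.599

0.599


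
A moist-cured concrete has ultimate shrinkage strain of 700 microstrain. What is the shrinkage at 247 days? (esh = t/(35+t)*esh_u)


esh(247) = 247 / (35 + 247) * 700
= 247 / 282 * 700
= 613.1 microstrain

613.1


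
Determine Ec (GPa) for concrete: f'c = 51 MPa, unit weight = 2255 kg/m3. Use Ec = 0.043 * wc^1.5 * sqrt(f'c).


Ec = 0.043 * 2255^1.5 * sqrt(51) / 1000
= 32.88 GPa

32.88


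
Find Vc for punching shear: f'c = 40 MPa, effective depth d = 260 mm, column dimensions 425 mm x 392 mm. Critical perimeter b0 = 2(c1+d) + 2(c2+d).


b0 = 2*(425 + 260) + 2*(392 + 260) = 2674 mm
Vc = 0.33 * sqrt(40) * 2674 * 260 / 1000
= 1451.04 kN

1451.04


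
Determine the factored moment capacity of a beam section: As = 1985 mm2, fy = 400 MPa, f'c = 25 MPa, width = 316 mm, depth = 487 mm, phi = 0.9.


a = As * fy / (0.85 * f'c * b)
= 1985 * 400 / (0.85 * 25 * 316)
= 118.2427 mm
Mn = As * fy * (d - a/2) / 10^6
= 339.7356 kN-m
phi*Mn = 0.9 * 339.7356 = 305.76 kN-m

305.76


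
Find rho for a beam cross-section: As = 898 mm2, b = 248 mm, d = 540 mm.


rho = As / (b * d)
= 898 / (248 * 540)
= 0.0067

0.0067


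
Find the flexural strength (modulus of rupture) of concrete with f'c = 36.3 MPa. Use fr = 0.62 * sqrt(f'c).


fr = 0.62 * sqrt(36.3)
= 3.735 MPa

3.735


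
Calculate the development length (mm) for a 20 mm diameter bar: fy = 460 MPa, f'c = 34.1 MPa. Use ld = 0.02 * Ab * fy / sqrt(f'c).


Ab = pi * 20^2 / 4 = 314.159 mm2
ld = 0.02 * 314.159 * 460 / sqrt(34.1)
= 494.9 mm

494.9


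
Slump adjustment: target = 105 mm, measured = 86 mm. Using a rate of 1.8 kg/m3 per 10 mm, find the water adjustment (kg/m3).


Difference = 105 - 86 = 19 mm
Water adjustment = 19 * 1.8 / 10 = 3.4 kg/m3

3.4


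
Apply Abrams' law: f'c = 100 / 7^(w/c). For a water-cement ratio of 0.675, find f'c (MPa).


f'c = 100 / 7^0.675
= 100 / 3.719
= 26.89 MPa

26.89


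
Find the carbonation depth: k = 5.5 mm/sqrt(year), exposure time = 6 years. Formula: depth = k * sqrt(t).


depth = k * sqrt(t)
= 5.5 * sqrt(6)
= 13.47 mm

13.47


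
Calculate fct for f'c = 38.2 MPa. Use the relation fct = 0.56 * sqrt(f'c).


fct = 0.56 * sqrt(38.2)
= 0.56 * 6.181
= 3.461 MPa

3.461


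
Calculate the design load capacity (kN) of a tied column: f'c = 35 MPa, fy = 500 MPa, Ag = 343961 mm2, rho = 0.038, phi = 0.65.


Ast = rho * Ag = 0.038 * 343961 = 13070.518 mm2
phi*Pn = 0.65 * 0.80 * (0.85 * 35 * (343961 - 13070.518) + 500 * 13070.518) / 1000
= 8517.21 kN

8517.21


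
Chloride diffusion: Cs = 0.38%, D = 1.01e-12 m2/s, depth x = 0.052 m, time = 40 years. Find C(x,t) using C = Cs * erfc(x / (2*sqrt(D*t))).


t_seconds = 40 * 365.25 * 24 * 3600 = 1262304000.0 s
arg = 0.052 / (2 * sqrt(1.01e-12 * 1262304000.0))
= 0.7282
erfc(0.7282) = 0.3031
C = 0.38 * 0.3031 = 0.1152%

0.1152


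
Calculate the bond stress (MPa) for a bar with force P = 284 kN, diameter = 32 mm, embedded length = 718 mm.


u = P / (pi * db * ld)
= 284 * 1000 / (pi * 32 * 718)
= 3.935 MPa

3.935


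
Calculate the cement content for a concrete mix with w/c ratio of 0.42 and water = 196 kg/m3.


Cement = water / (w/c)
= 196 / 0.42
= 466.7 kg/m3

466.7


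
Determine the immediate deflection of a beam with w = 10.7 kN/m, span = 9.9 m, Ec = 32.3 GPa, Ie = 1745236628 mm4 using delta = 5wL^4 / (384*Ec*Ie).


Convert: L = 9.9 m = 9900 mm, Ec = 32.3 GPa = 32300 MPa
delta = 5 * 10.7 * 9900^4 / (384 * 32300 * 1745236628)
= 23.74 mm

23.74


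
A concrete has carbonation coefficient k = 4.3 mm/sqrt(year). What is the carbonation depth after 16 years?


depth = k * sqrt(t)
= 4.3 * sqrt(16)
= 17.2 mm

17.2


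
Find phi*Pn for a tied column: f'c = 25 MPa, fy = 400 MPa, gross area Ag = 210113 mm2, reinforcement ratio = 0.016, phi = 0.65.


Ast = rho * Ag = 0.016 * 210113 = 3361.808 mm2
phi*Pn = 0.65 * 0.80 * (0.85 * 25 * (210113 - 3361.808) + 400 * 3361.808) / 1000
= 2983.86 kN

2983.86


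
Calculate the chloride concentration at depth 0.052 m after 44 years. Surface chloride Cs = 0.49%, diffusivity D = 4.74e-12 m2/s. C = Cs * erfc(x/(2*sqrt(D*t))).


t_seconds = 44 * 365.25 * 24 * 3600 = 1388534400.0 s
arg = 0.052 / (2 * sqrt(4.74e-12 * 1388534400.0))
= 0.3205
erfc(0.3205) = 0.6504
C = 0.49 * 0.6504 = 0.3187%

0.3187


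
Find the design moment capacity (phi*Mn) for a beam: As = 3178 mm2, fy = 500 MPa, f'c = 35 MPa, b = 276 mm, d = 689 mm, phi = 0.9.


a = As * fy / (0.85 * f'c * b)
= 3178 * 500 / (0.85 * 35 * 276)
= 193.5209 mm
Mn = As * fy * (d - a/2) / 10^6
= 941.0687 kN-m
phi*Mn = 0.9 * 941.0687 = 846.96 kN-m

846.96


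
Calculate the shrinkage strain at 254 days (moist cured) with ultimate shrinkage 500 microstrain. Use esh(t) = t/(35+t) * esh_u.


esh(254) = 254 / (35 + 254) * 500
= 254 / 289 * 500
= 439.4 microstrain

439.4


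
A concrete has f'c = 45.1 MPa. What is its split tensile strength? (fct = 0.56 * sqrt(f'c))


fct = 0.56 * sqrt(45.1)
= 0.56 * 6.716
= 3.761 MPa

3.761


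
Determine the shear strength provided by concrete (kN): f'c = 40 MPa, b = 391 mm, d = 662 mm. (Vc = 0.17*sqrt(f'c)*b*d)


Vc = 0.17 * sqrt(40) * 391 * 662 / 1000
= 278.3 kN

278.3


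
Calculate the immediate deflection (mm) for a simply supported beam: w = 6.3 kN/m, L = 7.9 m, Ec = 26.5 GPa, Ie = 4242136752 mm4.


Convert: L = 7.9 m = 7900 mm, Ec = 26.5 GPa = 26500 MPa
delta = 5 * 6.3 * 7900^4 / (384 * 26500 * 4242136752)
= 2.84 mm

2.84


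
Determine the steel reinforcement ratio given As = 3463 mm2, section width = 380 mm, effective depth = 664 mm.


rho = As / (b * d)
= 3463 / (380 * 664)
= 0.0137

0.0137


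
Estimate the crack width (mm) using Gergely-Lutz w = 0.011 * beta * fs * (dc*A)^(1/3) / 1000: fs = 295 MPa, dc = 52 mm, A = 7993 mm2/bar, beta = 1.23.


w = 0.011 * beta * fs * (dc * A)^(1/3) / 1000
= 0.011 * 1.23 * 295 * (52 * 7993)^(1/3) / 1000
= 0.298 mm

0.298


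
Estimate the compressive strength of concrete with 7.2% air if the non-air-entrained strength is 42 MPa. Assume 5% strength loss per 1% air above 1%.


Strength loss = (7.2 - 1) * 5 = 31.0%
f'c = 42 * (1 - 31.0/100)
= 28.98 MPa

28.98


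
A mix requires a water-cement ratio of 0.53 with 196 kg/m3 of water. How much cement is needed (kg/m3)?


Cement = water / (w/c)
= 196 / 0.53
= 369.8 kg/m3

369.8


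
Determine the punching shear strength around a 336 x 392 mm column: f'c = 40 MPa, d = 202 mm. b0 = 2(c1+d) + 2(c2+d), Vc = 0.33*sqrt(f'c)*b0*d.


b0 = 2*(336 + 202) + 2*(392 + 202) = 2264 mm
Vc = 0.33 * sqrt(40) * 2264 * 202 / 1000
= 954.49 kN

954.49


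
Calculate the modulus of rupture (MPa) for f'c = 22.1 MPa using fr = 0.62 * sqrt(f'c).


fr = 0.62 * sqrt(22.1)
= 2.915 MPa

2.915


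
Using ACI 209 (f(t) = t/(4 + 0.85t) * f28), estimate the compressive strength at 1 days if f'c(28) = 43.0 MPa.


f(1) = 1 / (4 + 0.85 * 1) * 43.0
= 1 / 4.85 * 43.0
= 8.87 MPa

8.87


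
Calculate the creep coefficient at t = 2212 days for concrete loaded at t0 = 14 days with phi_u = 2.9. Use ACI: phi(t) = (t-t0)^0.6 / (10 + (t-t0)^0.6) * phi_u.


dt = 2212 - 14 = 2198
phi = 2198^0.6 / (10 + 2198^0.6) * 2.9
= 2.639

2.639


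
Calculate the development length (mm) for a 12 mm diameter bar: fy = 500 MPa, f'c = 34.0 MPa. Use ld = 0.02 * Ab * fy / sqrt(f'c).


Ab = pi * 12^2 / 4 = 113.097 mm2
ld = 0.02 * 113.097 * 500 / sqrt(34.0)
= 194.0 mm

194.0


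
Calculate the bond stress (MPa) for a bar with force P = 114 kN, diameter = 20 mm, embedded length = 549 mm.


u = P / (pi * db * ld)
= 114 * 1000 / (pi * 20 * 549)
= 3.305 MPa

3.305


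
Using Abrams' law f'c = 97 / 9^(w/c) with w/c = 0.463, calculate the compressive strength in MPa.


f'c = 97 / 9^0.463
= 97 / 2.766
= 35.07 MPa

35.07


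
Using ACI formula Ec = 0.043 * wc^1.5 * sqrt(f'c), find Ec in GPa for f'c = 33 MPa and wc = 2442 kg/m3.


Ec = 0.043 * 2442^1.5 * sqrt(33) / 1000
= 29.81 GPa

29.81


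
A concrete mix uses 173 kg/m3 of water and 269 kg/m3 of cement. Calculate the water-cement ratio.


w/c = water / cement
w/c = 173 / 269 = 0.643

0.643


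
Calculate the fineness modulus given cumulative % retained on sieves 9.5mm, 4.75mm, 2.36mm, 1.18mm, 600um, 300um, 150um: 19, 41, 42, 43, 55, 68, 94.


FM = sum(cumulative % retained) / 100
= 362 / 100
= 3.62

3.62


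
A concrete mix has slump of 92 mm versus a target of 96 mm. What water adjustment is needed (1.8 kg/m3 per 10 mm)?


Difference = 96 - 92 = 4 mm
Water adjustment = 4 * 1.8 / 10 = 0.7 kg/m3

0.7


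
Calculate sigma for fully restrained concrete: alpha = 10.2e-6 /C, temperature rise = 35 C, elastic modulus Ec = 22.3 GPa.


sigma = alpha * dT * Ec
= 10.2e-6 * 35 * 22.3 * 1000
= 7.961 MPa

7.961


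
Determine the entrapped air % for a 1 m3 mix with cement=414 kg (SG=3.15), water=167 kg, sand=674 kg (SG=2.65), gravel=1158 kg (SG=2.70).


Vol cement = 414 / (3.15 * 1000) = 0.131429 m3
Vol water = 167 / 1000 = 0.167 m3
Vol sand = 674 / (2.65 * 1000) = 0.25434 m3
Vol gravel = 1158 / (2.70 * 1000) = 0.428889 m3
Total solid + water volume = 0.981657 m3
Air = (1 - 0.981657) * 100 = 1.83%

1.83


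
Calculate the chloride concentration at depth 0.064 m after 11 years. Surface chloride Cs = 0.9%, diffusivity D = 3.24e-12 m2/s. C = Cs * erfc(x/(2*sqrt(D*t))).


t_seconds = 11 * 365.25 * 24 * 3600 = 347133600.0 s
arg = 0.064 / (2 * sqrt(3.24e-12 * 347133600.0))
= 0.9542
erfc(0.9542) = 0.1772
C = 0.9 * 0.1772 = 0.1595%

0.1595


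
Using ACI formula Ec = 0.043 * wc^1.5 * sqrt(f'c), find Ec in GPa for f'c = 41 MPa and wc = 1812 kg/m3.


Ec = 0.043 * 1812^1.5 * sqrt(41) / 1000
= 21.24 GPa

21.24


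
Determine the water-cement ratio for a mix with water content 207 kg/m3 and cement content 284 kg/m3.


w/c = water / cement
w/c = 207 / 284 = 0.729

0.729


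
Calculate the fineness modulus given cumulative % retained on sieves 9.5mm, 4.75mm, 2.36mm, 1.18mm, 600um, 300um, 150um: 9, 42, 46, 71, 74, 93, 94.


FM = sum(cumulative % retained) / 100
= 429 / 100
= 4.29

4.29


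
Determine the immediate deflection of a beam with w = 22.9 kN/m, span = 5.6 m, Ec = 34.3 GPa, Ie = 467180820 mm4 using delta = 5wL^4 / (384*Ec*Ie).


Convert: L = 5.6 m = 5600 mm, Ec = 34.3 GPa = 34300 MPa
delta = 5 * 22.9 * 5600^4 / (384 * 34300 * 467180820)
= 18.3 mm

18.3


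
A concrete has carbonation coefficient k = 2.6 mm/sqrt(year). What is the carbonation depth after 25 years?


depth = k * sqrt(t)
= 2.6 * sqrt(25)
= 13.0 mm

13.0


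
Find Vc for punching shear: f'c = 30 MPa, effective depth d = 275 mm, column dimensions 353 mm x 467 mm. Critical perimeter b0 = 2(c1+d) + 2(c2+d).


b0 = 2*(353 + 275) + 2*(467 + 275) = 2740 mm
Vc = 0.33 * sqrt(30) * 2740 * 275 / 1000
= 1361.94 kN

1361.94


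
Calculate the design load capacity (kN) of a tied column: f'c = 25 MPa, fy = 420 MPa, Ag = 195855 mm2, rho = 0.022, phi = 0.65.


Ast = rho * Ag = 0.022 * 195855 = 4308.81 mm2
phi*Pn = 0.65 * 0.80 * (0.85 * 25 * (195855 - 4308.81) + 420 * 4308.81) / 1000
= 3057.63 kN

3057.63


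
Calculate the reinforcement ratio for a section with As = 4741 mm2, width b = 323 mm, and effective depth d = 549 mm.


rho = As / (b * d)
= 4741 / (323 * 549)
= 0.0267

0.0267


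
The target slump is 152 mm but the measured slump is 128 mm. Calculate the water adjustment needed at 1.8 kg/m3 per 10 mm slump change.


Difference = 152 - 128 = 24 mm
Water adjustment = 24 * 1.8 / 10 = 4.3 kg/m3

4.3


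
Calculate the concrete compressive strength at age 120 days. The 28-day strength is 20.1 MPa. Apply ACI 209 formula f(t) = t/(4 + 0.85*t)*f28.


f(120) = 120 / (4 + 0.85 * 120) * 20.1
= 120 / 106.0 * 20.1
= 22.75 MPa

22.75


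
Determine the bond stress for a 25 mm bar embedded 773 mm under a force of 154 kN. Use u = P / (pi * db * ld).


u = P / (pi * db * ld)
= 154 * 1000 / (pi * 25 * 773)
= 2.537 MPa

2.537


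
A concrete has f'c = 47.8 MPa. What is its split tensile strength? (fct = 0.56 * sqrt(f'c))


fct = 0.56 * sqrt(47.8)
= 0.56 * 6.914
= 3.872 MPa

3.872


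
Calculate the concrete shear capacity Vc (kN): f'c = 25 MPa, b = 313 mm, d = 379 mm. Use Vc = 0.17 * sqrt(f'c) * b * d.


Vc = 0.17 * sqrt(25) * 313 * 379 / 1000
= 100.83 kN

100.83


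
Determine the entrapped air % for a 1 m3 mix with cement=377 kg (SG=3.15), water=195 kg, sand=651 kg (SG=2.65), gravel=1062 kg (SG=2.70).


Vol cement = 377 / (3.15 * 1000) = 0.119683 m3
Vol water = 195 / 1000 = 0.195 m3
Vol sand = 651 / (2.65 * 1000) = 0.24566 m3
Vol gravel = 1062 / (2.70 * 1000) = 0.393333 m3
Total solid + water volume = 0.953676 m3
Air = (1 - 0.953676) * 100 = 4.63%

4.63


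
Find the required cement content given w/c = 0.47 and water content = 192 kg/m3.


Cement = water / (w/c)
= 192 / 0.47
= 408.5 kg/m3

408.5


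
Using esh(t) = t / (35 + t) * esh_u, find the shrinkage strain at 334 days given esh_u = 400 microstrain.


esh(334) = 334 / (35 + 334) * 400
= 334 / 369 * 400
= 362.1 microstrain

362.1


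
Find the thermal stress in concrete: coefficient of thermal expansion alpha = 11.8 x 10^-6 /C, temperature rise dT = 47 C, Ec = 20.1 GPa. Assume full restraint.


sigma = alpha * dT * Ec
= 11.8e-6 * 47 * 20.1 * 1000
= 11.147 MPa

11.147


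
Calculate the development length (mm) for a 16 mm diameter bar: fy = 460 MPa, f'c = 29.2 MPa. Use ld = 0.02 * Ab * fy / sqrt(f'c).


Ab = pi * 16^2 / 4 = 201.062 mm2
ld = 0.02 * 201.062 * 460 / sqrt(29.2)
= 342.3 mm

342.3


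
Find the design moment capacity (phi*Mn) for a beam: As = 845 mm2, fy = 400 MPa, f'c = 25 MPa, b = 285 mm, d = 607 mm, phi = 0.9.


a = As * fy / (0.85 * f'c * b)
= 845 * 400 / (0.85 * 25 * 285)
= 55.8101 mm
Mn = As * fy * (d - a/2) / 10^6
= 195.7341 kN-m
phi*Mn = 0.9 * 195.7341 = 176.16 kN-m

176.16


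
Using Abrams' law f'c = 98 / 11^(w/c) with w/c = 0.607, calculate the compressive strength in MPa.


f'c = 98 / 11^0.607
= 98 / 4.287
= 22.86 MPa

22.86


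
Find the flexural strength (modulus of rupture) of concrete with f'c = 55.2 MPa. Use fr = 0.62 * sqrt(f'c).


fr = 0.62 * sqrt(55.2)
= 4.606 MPa

4.606


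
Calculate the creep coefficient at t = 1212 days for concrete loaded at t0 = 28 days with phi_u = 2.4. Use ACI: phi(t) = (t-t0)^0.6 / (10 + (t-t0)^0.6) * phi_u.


dt = 1212 - 28 = 1184
phi = 1184^0.6 / (10 + 1184^0.6) * 2.4
= 2.099

2.099


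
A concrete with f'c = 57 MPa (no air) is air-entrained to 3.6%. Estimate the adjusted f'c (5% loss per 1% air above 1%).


Strength loss = (3.6 - 1) * 5 = 13.0%
f'c = 57 * (1 - 13.0/100)
= 49.59 MPa

49.59
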